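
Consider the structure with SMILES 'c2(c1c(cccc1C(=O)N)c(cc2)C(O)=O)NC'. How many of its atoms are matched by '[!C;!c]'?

5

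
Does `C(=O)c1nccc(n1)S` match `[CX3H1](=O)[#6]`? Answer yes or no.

Yes

The pattern [CX3H1](=O)[#6] describes an sp2 carbon with one H, double-bonded to O and single-bonded to carbon — an aldehyde.
The molecule carries an aldehyde (-CHO), whose atoms satisfy every constraint of the query, so the pattern matches.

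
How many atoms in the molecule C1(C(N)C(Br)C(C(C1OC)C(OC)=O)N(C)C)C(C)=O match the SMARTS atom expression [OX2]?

2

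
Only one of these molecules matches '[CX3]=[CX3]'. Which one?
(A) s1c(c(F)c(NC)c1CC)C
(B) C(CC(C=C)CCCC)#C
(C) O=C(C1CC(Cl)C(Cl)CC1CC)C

B

[CX3]=[CX3] describes a non-aromatic C=C double bond between two sp2 carbons (an alkene).
(A) has an ethyl group (-CH2CH3) but its C-C bond is a single bond between CX4 carbons, not CX3=CX3.
(B) contains a vinyl group (-CH=CH2), which satisfies every atom and bond constraint.
(C) has an ethyl group (-CH2CH3) but its C-C bond is a single bond between CX4 carbons, not CX3=CX3.
So the answer is (B).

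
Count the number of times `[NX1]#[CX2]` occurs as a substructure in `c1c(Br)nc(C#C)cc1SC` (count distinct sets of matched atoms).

0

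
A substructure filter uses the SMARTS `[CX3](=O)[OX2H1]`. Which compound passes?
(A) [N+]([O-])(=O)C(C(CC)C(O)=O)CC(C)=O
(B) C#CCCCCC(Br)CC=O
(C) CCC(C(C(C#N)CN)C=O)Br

A

[CX3](=O)[OX2H1] describes an sp2 carbon double-bonded to O and single-bonded to an -OH oxygen (a carboxylic acid).
(A) contains a carboxylic acid group (-C(=O)OH), which satisfies every atom and bond constraint.
(B) has an aldehyde (-CHO) but there is no singly-bonded oxygen on the carbonyl carbon.
(C) has an aldehyde (-CHO) but there is no singly-bonded oxygen on the carbonyl carbon.
So the answer is (A).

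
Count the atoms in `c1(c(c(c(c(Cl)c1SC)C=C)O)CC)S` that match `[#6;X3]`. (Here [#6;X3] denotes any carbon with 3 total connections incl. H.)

8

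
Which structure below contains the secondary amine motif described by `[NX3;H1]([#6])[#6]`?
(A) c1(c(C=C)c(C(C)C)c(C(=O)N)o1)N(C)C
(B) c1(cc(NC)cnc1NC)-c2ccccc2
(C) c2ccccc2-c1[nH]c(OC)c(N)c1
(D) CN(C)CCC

B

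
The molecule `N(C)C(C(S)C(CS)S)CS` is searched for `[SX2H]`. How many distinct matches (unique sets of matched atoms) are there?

4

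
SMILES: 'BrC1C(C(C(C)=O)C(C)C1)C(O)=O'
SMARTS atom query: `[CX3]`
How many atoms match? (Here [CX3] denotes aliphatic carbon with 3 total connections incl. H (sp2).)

2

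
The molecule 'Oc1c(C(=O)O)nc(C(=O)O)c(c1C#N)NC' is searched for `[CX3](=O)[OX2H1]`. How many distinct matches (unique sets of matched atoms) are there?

[CX3](=O)[OX2H1] is the SMARTS for a carboxylic acid: an sp2 carbon double-bonded to O and single-bonded to an -OH oxygen.
The molecule carries 2 separate instances of a carboxylic acid group (-C(=O)OH) meeting every constraint; each maps to a distinct set of atoms, giving 2 matches.

2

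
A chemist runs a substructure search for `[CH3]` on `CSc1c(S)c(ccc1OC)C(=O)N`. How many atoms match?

Check the 14 heavy atoms by environment: 4× c (aromatic, H0) → no; 2× c (aromatic, H1) → no; 1× S (H0) → no; 2× C (H3) → match; 2× O (H0) → no; 1× S (H1) → no; 1× C (H0) → no; 1× N (H2) → no.
That gives 2 matching atoms.

2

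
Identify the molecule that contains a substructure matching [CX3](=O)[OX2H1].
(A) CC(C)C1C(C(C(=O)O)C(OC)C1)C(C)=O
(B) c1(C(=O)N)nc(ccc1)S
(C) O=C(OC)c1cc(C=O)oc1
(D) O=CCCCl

[CX3](=O)[OX2H1] describes an sp2 carbon double-bonded to O and single-bonded to an -OH oxygen (a carboxylic acid).
(A) contains a carboxylic acid group (-C(=O)OH), which satisfies every atom and bond constraint.
(B) has a primary amide (-C(=O)NH2) but the carbonyl is bonded to N, not to an -OH oxygen.
(C) has an aldehyde (-CHO) but there is no singly-bonded oxygen on the carbonyl carbon.
(D) has an aldehyde (-CHO) but there is no singly-bonded oxygen on the carbonyl carbon.
So the answer is (A).

A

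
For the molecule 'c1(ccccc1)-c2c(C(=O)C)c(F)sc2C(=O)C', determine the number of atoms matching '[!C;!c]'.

4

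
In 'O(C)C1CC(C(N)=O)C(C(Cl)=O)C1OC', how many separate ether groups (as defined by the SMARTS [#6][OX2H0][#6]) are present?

2

[#6][OX2H0][#6] is the SMARTS for an ether: an aliphatic oxygen bridging two carbons with no H on the oxygen.
The molecule carries 2 separate instances of a methoxy ether (-OCH3) meeting every constraint; each maps to a distinct set of atoms, giving 2 matches.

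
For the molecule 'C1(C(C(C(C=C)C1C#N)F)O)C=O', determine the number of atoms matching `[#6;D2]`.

The query [#6;D2] means: any carbon bonded to exactly two heavy atoms.
Check the 13 heavy atoms by environment: 5× C (D3) → no; 1× F (D1) → no; 2× O (D1) → no; 3× C (D2) → match; 1× N (D1) → no; 1× C (D1) → no.
That gives 3 matching atoms.

3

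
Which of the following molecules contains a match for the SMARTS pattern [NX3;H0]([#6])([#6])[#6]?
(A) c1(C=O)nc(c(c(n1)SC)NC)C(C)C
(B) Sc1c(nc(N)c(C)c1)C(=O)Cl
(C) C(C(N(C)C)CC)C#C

C

[NX3;H0]([#6])([#6])[#6] describes a trivalent nitrogen with no H, bonded to three carbons (a tertiary amine).
(A) has an N-methylamino group (-NHCH3) but the nitrogen still has one H (H1), not H0.
(B) has a primary amino group (-NH2) but the nitrogen has H2, not H0 with three carbons.
(C) contains a dimethylamino group (-N(CH3)2), which satisfies every atom and bond constraint.
So the answer is (C).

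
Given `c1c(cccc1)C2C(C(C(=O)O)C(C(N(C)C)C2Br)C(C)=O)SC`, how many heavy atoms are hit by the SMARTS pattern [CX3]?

2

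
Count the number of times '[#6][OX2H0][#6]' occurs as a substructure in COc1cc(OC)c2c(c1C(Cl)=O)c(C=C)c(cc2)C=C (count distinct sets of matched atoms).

2

[#6][OX2H0][#6] is the SMARTS for an ether: an aliphatic oxygen bridging two carbons with no H on the oxygen.
The molecule carries 2 separate instances of a methoxy ether (-OCH3) meeting every constraint; each maps to a distinct set of atoms, giving 2 matches.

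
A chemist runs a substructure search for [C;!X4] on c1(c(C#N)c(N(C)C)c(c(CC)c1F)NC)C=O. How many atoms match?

The query [C;!X4] means: aliphatic carbon that does not have four total connections.
Check the 18 heavy atoms by environment: 6× c (aromatic, X3) → no; 1× C (X3) → match; 1× O (X1) → no; 2× N (X3) → no; 5× C (X4) → no; 1× C (X2) → match; 1× N (X1) → no; 1× F (X1) → no.
Summing the matching environments: 1 + 1 = 2 matching atoms.

2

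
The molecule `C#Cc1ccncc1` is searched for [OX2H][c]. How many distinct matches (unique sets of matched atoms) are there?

0

[OX2H][c] is the SMARTS for a phenol: a hydroxyl oxygen attached to an aromatic carbon.
No fragment in the molecule satisfies every constraint, giving 0 matches.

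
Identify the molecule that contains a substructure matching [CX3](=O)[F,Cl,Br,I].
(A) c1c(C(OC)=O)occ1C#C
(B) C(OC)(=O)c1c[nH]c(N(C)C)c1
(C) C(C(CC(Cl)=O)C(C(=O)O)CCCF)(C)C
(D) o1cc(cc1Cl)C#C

[CX3](=O)[F,Cl,Br,I] describes a carbonyl carbon bonded to a halogen (an acyl halide).
(A) has a methyl-ester group (-C(=O)OCH3) but the carbonyl is bonded to -O-C, not to a halogen.
(B) has a methyl-ester group (-C(=O)OCH3) but the carbonyl is bonded to -O-C, not to a halogen.
(C) contains an acyl chloride (-C(=O)Cl), which satisfies every atom and bond constraint.
(D) has a chloro substituent but the Cl is not on a carbonyl carbon.
So the answer is (C).

C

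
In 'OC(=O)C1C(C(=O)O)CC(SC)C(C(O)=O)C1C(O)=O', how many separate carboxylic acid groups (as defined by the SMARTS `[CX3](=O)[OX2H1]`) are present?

[CX3](=O)[OX2H1] is the SMARTS for a carboxylic acid: an sp2 carbon double-bonded to O and single-bonded to an -OH oxygen.
The molecule carries 4 separate instances of a carboxylic acid group (-C(=O)OH) meeting every constraint; each maps to a distinct set of atoms, giving 4 matches.

4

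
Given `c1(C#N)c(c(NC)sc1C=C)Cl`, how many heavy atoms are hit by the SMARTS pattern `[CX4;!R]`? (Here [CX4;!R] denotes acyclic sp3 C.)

The query [CX4;!R] means: aliphatic carbon with four total connections, not in a ring.
Check the 12 heavy atoms by environment: 1× s (aromatic, X2, in 5-ring) → no; 4× c (aromatic, X3, in 5-ring) → no; 2× C (X3, acyclic) → no; 1× N (X3, acyclic) → no; 1× C (X4, acyclic) → match; 1× Cl (X1, acyclic) → no; 1× C (X2, acyclic) → no; 1× N (X1, acyclic) → no.
That gives 1 matching atom.

1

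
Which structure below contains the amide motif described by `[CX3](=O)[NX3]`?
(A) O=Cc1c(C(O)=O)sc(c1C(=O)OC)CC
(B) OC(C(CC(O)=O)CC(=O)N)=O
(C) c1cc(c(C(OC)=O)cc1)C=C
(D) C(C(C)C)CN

B

[CX3](=O)[NX3] describes a carbonyl carbon bonded to a trivalent nitrogen (an amide).
(A) has a methyl-ester group (-C(=O)OCH3) but the carbonyl is bonded to O, not to an NX3 nitrogen.
(B) contains a primary amide (-C(=O)NH2), which satisfies every atom and bond constraint.
(C) has a methyl-ester group (-C(=O)OCH3) but the carbonyl is bonded to O, not to an NX3 nitrogen.
(D) has a primary amino group (-NH2) but the -NH2 is not attached to a carbonyl carbon.
So the answer is (B).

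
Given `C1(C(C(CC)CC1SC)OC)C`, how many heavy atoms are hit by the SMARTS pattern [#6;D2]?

2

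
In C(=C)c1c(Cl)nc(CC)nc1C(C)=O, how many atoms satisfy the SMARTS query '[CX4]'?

The query [CX4] means: C with X4: aliphatic carbon with exactly 4 total connections (bonds + H).
Check the 14 heavy atoms by environment: 2× n (aromatic, X2) → no; 4× c (aromatic, X3) → no; 3× C (X3) → no; 1× O (X1) → no; 3× C (X4) → match; 1× Cl (X1) → no.
That gives 3 matching atoms.

3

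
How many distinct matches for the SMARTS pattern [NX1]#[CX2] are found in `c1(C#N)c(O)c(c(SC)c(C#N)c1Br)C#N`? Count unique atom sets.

3

[NX1]#[CX2] is the SMARTS for a nitrile: a nitrogen triple-bonded to a two-connected carbon.
The molecule carries 3 separate instances of a nitrile (-C#N) meeting every constraint; each maps to a distinct set of atoms, giving 3 matches.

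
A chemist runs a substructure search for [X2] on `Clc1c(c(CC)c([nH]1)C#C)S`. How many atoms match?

Check the 11 heavy atoms by environment: 1× n (aromatic, X3) → no; 4× c (aromatic, X3) → no; 1× Cl (X1) → no; 1× S (X2) → match; 2× C (X2) → match; 2× C (X4) → no.
Summing the matching environments: 1 + 2 = 3 matching atoms.

3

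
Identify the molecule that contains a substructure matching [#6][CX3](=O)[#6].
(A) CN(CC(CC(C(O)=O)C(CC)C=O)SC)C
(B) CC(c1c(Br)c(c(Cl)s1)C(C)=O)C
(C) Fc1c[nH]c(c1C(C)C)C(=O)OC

[#6][CX3](=O)[#6] describes a carbonyl carbon (no H) flanked by two carbons (a ketone).
(A) has a carboxylic acid group (-C(=O)OH) but one neighbour of the carbonyl carbon is O, not C.
(B) contains an acetyl/ketone group (-C(=O)CH3), which satisfies every atom and bond constraint.
(C) has a methyl-ester group (-C(=O)OCH3) but one neighbour of the carbonyl carbon is O, not C.
So the answer is (B).

B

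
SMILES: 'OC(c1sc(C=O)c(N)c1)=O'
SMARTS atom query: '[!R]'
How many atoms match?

The query [!R] means: !R matches any atom not in a ring.
Check the 11 heavy atoms by environment: 1× s (aromatic, in 5-ring) → no; 4× c (aromatic, in 5-ring) → no; 2× C (acyclic) → match; 3× O (acyclic) → match; 1× N (acyclic) → match.
Summing the matching environments: 2 + 3 + 1 = 6 matching atoms.

6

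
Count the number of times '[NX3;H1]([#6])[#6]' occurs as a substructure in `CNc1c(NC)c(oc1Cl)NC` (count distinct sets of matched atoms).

3

[NX3;H1]([#6])[#6] is the SMARTS for a secondary amine: a trivalent nitrogen with one H, bonded to two carbons.
The molecule carries 3 separate instances of an N-methylamino group (-NHCH3) meeting every constraint; each maps to a distinct set of atoms, giving 3 matches.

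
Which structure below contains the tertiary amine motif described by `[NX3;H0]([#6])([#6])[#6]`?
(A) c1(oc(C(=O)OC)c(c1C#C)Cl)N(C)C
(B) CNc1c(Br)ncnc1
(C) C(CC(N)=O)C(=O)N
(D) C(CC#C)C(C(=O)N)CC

A

[NX3;H0]([#6])([#6])[#6] describes a trivalent nitrogen with no H, bonded to three carbons (a tertiary amine).
(A) contains a dimethylamino group (-N(CH3)2), which satisfies every atom and bond constraint.
(B) has an N-methylamino group (-NHCH3) but the nitrogen still has one H (H1), not H0.
(C) has a primary amide (-C(=O)NH2) but the amide nitrogen has H2 and only one carbon neighbour.
(D) has a primary amide (-C(=O)NH2) but the amide nitrogen has H2 and only one carbon neighbour.
So the answer is (A).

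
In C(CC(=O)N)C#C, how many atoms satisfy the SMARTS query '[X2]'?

2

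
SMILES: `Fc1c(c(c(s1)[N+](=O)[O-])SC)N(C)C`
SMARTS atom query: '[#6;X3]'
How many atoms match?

The query [#6;X3] means: any carbon (aromatic or not) with three total connections.
Check the 14 heavy atoms by environment: 1× s (aromatic, X2) → no; 4× c (aromatic, X3) → match; 1× N (charge +1, X3) → no; 1× O (charge -1, X1) → no; 1× O (X1) → no; 1× S (X2) → no; 3× C (X4) → no; 1× F (X1) → no; 1× N (X3) → no.
That gives 4 matching atoms.

4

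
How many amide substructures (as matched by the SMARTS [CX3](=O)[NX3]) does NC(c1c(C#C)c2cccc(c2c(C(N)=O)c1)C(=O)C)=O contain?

2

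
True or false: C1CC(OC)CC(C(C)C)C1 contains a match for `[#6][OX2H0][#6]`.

The pattern [#6][OX2H0][#6] describes an aliphatic oxygen bridging two carbons with no H on the oxygen — an ether.
The molecule carries a methoxy ether (-OCH3), whose atoms satisfy every constraint of the query, so the pattern matches.

True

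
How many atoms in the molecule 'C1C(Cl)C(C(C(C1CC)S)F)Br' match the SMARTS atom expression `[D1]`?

The query [D1] means: atom with exactly one heavy-atom neighbour (degree 1).
Check the 12 heavy atoms by environment: 5× C (D3) → no; 2× C (D2) → no; 1× S (D1) → match; 1× C (D1) → match; 1× F (D1) → match; 1× Br (D1) → match; 1× Cl (D1) → match.
Summing the matching environments: 1 + 1 + 1 + 1 + 1 = 5 matching atoms.

5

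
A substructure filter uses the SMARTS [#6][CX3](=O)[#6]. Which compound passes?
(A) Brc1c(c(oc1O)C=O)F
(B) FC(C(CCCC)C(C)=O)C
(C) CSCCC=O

B

[#6][CX3](=O)[#6] describes a carbonyl carbon (no H) flanked by two carbons (a ketone).
(A) has an aldehyde (-CHO) but the carbonyl carbon has H1, so it is not flanked by two carbons.
(B) contains an acetyl/ketone group (-C(=O)CH3), which satisfies every atom and bond constraint.
(C) has an aldehyde (-CHO) but the carbonyl carbon has H1, so it is not flanked by two carbons.
So the answer is (B).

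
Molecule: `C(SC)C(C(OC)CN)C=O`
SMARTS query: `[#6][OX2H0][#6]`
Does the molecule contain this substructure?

The pattern [#6][OX2H0][#6] describes an aliphatic oxygen bridging two carbons with no H on the oxygen — an ether.
The molecule carries a methoxy ether (-OCH3), whose atoms satisfy every constraint of the query, so the pattern matches.

Yes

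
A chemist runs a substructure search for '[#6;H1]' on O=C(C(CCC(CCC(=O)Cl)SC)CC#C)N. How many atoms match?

3

Check the 17 heavy atoms by environment: 5× C (H2) → no; 3× C (H1) → match; 1× S (H0) → no; 1× C (H3) → no; 3× C (H0) → no; 2× O (H0) → no; 1× N (H2) → no; 1× Cl (H0) → no.
That gives 3 matching atoms.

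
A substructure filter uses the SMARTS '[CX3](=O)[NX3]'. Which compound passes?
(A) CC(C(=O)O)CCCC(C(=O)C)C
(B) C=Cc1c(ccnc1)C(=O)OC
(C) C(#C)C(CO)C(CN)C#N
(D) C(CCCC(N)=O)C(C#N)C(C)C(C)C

D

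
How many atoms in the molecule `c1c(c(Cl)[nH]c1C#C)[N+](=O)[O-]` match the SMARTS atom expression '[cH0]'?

3

The query [cH0] means: aromatic carbon with no attached hydrogen (substituted or ring-fusion).
Check the 11 heavy atoms by environment: 1× n (aromatic, H1) → no; 3× c (aromatic, H0) → match; 1× c (aromatic, H1) → no; 1× C (H0) → no; 1× C (H1) → no; 1× Cl (H0) → no; 1× N (charge +1, H0) → no; 1× O (charge -1, H0) → no; 1× O (H0) → no.
That gives 3 matching atoms.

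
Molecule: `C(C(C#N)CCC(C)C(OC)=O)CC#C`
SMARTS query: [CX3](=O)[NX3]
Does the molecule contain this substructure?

No

The pattern [CX3](=O)[NX3] describes a carbonyl carbon bonded to a trivalent nitrogen — an amide.
The closest candidate here is a methyl-ester group (-C(=O)OCH3), but the carbonyl is bonded to O, not to an NX3 nitrogen. No other fragment satisfies the full query, so there is no match.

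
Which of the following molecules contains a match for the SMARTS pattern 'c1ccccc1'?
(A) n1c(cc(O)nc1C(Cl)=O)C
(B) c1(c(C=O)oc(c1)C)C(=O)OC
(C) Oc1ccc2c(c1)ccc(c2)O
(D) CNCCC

c1ccccc1 describes six aromatic carbons in a ring (a benzene ring).
(A) has a methyl group (-CH3) but no six-membered all-carbon aromatic ring is present.
(B) has a methyl group (-CH3) but no six-membered all-carbon aromatic ring is present.
(C) contains the required atom environment, so the pattern matches.
(D) has a methyl group (-CH3) but no six-membered all-carbon aromatic ring is present.
So the answer is (C).

C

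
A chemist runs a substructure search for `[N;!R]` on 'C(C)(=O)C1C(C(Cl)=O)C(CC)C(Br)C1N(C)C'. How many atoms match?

1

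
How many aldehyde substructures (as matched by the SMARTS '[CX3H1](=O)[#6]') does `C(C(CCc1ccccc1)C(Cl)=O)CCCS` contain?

[CX3H1](=O)[#6] is the SMARTS for an aldehyde: an sp2 carbon with one H, double-bonded to O and single-bonded to carbon.
No fragment in the molecule satisfies every constraint, giving 0 matches.

0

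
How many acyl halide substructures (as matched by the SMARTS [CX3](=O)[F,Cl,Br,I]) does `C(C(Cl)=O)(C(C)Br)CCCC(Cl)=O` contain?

2

[CX3](=O)[F,Cl,Br,I] is the SMARTS for an acyl halide: a carbonyl carbon bonded to a halogen.
The molecule carries 2 separate instances of an acyl chloride (-C(=O)Cl) meeting every constraint; each maps to a distinct set of atoms, giving 2 matches.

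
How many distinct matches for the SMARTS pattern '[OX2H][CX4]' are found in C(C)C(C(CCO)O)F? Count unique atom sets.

[OX2H][CX4] is the SMARTS for an aliphatic alcohol: a hydroxyl oxygen bound to an sp3 (X4) carbon.
The molecule carries 2 separate instances of a hydroxyl group (-OH) meeting every constraint; each maps to a distinct set of atoms, giving 2 matches.

2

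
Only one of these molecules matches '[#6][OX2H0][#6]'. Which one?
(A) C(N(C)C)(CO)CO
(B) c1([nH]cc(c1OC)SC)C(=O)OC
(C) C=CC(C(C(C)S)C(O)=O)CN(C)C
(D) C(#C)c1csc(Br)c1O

[#6][OX2H0][#6] describes an aliphatic oxygen bridging two carbons with no H on the oxygen (an ether).
(A) has a hydroxyl group (-OH) but the oxygen has H1, not H0 bridging two carbons.
(B) contains a methoxy ether (-OCH3), which satisfies every atom and bond constraint.
(C) has a carboxylic acid group (-C(=O)OH) but the -OH oxygen has H1; the =O is OX1, not OX2.
(D) has a hydroxyl group (-OH) but the oxygen has H1, not H0 bridging two carbons.
So the answer is (B).

B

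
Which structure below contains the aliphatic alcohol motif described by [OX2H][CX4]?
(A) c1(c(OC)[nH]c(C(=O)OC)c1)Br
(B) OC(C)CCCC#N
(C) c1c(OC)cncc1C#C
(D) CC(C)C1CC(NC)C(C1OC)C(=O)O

[OX2H][CX4] describes a hydroxyl oxygen bound to an sp3 (X4) carbon (an aliphatic alcohol).
(A) has a methoxy ether (-OCH3) but the oxygen has H0 (ether), not H1.
(B) contains a hydroxyl group (-OH), which satisfies every atom and bond constraint.
(C) has a methoxy ether (-OCH3) but the oxygen has H0 (ether), not H1.
(D) has a methoxy ether (-OCH3) but the oxygen has H0 (ether), not H1.
So the answer is (B).

B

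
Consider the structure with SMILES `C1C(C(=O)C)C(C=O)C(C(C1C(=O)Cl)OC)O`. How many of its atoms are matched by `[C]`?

Check the 17 heavy atoms by environment: 11× C → match; 5× O → no; 1× Cl → no.
That gives 11 matching atoms.

11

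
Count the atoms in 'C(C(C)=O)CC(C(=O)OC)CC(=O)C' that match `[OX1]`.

3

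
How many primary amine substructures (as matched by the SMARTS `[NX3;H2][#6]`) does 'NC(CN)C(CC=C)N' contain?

3

[NX3;H2][#6] is the SMARTS for a primary amine: a trivalent nitrogen with two H attached to carbon.
The molecule carries 3 separate instances of a primary amino group (-NH2) meeting every constraint; each maps to a distinct set of atoms, giving 3 matches.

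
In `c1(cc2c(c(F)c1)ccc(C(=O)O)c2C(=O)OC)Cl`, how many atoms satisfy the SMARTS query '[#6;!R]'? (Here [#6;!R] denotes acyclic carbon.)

3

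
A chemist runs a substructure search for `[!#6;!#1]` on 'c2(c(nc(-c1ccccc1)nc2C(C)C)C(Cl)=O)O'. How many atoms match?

5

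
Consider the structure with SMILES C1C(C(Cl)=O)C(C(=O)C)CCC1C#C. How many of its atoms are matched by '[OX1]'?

2

Check the 14 heavy atoms by environment: 7× C (X4) → no; 2× C (X2) → no; 2× C (X3) → no; 2× O (X1) → match; 1× Cl (X1) → no.
That gives 2 matching atoms.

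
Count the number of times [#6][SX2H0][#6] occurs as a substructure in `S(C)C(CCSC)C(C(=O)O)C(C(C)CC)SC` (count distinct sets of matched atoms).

[#6][SX2H0][#6] is the SMARTS for a thioether: an aliphatic sulfur bridging two carbons with no H on the sulfur.
The molecule carries 3 separate instances of a methylthio ether (-SCH3) meeting every constraint; each maps to a distinct set of atoms, giving 3 matches.

3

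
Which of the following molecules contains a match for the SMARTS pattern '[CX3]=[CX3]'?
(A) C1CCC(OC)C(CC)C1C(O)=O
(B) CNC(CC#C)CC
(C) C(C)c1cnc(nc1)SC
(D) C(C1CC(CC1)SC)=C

D

[CX3]=[CX3] describes a non-aromatic C=C double bond between two sp2 carbons (an alkene).
(A) has an ethyl group (-CH2CH3) but its C-C bond is a single bond between CX4 carbons, not CX3=CX3.
(B) has an ethynyl group (-C#CH) but the C-C bond is a triple bond, not a double bond.
(C) has an ethyl group (-CH2CH3) but its C-C bond is a single bond between CX4 carbons, not CX3=CX3.
(D) contains a vinyl group (-CH=CH2), which satisfies every atom and bond constraint.
So the answer is (D).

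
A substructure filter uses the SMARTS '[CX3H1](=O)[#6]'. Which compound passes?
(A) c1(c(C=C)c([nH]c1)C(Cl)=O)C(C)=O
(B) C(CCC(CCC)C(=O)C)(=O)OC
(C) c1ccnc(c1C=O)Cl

C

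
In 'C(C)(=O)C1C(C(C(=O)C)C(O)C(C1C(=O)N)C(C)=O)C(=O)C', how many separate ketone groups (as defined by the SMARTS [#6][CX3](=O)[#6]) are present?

4

[#6][CX3](=O)[#6] is the SMARTS for a ketone: a carbonyl carbon (no H) flanked by two carbons.
The molecule carries 4 separate instances of an acetyl/ketone group (-C(=O)CH3) meeting every constraint; each maps to a distinct set of atoms, giving 4 matches.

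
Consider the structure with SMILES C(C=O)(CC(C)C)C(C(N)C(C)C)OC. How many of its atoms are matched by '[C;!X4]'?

The query [C;!X4] means: aliphatic carbon that does not have four total connections.
Check the 15 heavy atoms by environment: 11× C (X4) → no; 1× N (X3) → no; 1× C (X3) → match; 1× O (X1) → no; 1× O (X2) → no.
That gives 1 matching atom.

1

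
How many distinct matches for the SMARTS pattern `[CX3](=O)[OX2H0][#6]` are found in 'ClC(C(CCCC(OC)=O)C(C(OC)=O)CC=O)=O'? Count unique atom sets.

2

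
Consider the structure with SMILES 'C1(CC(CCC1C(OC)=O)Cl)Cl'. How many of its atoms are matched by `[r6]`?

6

Check the 12 heavy atoms by environment: 6× C (in 6-ring) → match; 2× Cl (acyclic) → no; 2× C (acyclic) → no; 2× O (acyclic) → no.
That gives 6 matching atoms.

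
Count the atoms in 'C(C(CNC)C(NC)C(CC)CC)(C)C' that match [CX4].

13

The query [CX4] means: C with X4: aliphatic carbon with exactly 4 total connections (bonds + H).
Check the 15 heavy atoms by environment: 13× C (X4) → match; 2× N (X3) → no.
That gives 13 matching atoms.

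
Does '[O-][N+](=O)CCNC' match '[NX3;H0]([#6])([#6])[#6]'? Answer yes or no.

No

The pattern [NX3;H0]([#6])([#6])[#6] describes a trivalent nitrogen with no H, bonded to three carbons — a tertiary amine.
The closest candidate here is an N-methylamino group (-NHCH3), but the nitrogen still has one H (H1), not H0. No other fragment satisfies the full query, so there is no match.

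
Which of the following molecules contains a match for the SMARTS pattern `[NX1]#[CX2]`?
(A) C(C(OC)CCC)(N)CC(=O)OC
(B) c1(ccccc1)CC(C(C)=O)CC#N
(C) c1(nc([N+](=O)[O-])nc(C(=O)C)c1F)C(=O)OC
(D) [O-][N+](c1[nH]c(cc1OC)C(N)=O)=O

[NX1]#[CX2] describes a nitrogen triple-bonded to a two-connected carbon (a nitrile).
(A) has a primary amino group (-NH2) but the nitrogen is NX3 (three connections), not NX1 triple-bonded.
(B) contains a nitrile (-C#N), which satisfies every atom and bond constraint.
(C) has a nitro group (-[N+](=O)[O-]) but there is no C#N triple bond.
(D) has a primary amide (-C(=O)NH2) but the nitrogen is NX3, not NX1.
So the answer is (B).

B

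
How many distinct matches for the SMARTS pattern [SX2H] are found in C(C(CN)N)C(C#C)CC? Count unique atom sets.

0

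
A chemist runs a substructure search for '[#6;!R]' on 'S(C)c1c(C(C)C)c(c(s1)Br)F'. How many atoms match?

4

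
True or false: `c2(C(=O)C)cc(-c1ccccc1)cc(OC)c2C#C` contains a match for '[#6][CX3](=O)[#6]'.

The pattern [#6][CX3](=O)[#6] describes a carbonyl carbon (no H) flanked by two carbons — a ketone.
The molecule carries an acetyl/ketone group (-C(=O)CH3), whose atoms satisfy every constraint of the query, so the pattern matches.

True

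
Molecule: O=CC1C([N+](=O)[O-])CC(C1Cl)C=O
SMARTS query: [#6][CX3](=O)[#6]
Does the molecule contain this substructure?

No

The pattern [#6][CX3](=O)[#6] describes a carbonyl carbon (no H) flanked by two carbons — a ketone.
The closest candidate here is an aldehyde (-CHO), but the carbonyl carbon has H1, so it is not flanked by two carbons. No other fragment satisfies the full query, so there is no match.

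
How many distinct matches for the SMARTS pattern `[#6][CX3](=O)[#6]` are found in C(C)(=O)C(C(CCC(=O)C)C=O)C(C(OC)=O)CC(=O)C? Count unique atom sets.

3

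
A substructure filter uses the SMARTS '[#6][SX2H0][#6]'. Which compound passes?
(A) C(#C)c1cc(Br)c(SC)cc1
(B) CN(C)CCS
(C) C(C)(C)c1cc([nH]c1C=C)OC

A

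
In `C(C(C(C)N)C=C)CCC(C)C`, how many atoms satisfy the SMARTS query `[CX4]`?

9

Check the 12 heavy atoms by environment: 9× C (X4) → match; 1× N (X3) → no; 2× C (X3) → no.
That gives 9 matching atoms.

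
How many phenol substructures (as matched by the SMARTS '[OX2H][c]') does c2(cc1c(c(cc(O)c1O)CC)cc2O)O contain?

[OX2H][c] is the SMARTS for a phenol: a hydroxyl oxygen attached to an aromatic carbon.
The molecule carries 4 separate instances of a hydroxyl group (-OH) meeting every constraint; each maps to a distinct set of atoms, giving 4 matches.

4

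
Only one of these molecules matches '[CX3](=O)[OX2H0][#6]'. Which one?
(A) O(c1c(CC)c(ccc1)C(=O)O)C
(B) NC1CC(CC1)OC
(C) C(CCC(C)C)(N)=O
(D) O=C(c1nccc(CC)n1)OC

D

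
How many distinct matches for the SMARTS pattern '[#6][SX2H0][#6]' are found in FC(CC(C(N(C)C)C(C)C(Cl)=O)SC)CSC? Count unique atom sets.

[#6][SX2H0][#6] is the SMARTS for a thioether: an aliphatic sulfur bridging two carbons with no H on the sulfur.
The molecule carries 2 separate instances of a methylthio ether (-SCH3) meeting every constraint; each maps to a distinct set of atoms, giving 2 matches.

2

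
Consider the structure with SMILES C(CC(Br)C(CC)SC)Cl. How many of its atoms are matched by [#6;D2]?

3

Check the 10 heavy atoms by environment: 3× C (D2) → match; 2× C (D3) → no; 2× C (D1) → no; 1× Br (D1) → no; 1× S (D2) → no; 1× Cl (D1) → no.
That gives 3 matching atoms.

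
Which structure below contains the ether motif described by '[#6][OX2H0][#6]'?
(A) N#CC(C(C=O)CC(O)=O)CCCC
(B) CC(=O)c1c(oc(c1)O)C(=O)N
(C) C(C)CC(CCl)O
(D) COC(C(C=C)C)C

D

[#6][OX2H0][#6] describes an aliphatic oxygen bridging two carbons with no H on the oxygen (an ether).
(A) has a carboxylic acid group (-C(=O)OH) but the -OH oxygen has H1; the =O is OX1, not OX2.
(B) has a hydroxyl group (-OH) but the oxygen has H1, not H0 bridging two carbons.
(C) has a hydroxyl group (-OH) but the oxygen has H1, not H0 bridging two carbons.
(D) contains a methoxy ether (-OCH3), which satisfies every atom and bond constraint.
So the answer is (D).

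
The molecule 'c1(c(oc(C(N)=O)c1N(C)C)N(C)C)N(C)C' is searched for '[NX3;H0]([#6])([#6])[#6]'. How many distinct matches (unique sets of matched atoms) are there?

3

[NX3;H0]([#6])([#6])[#6] is the SMARTS for a tertiary amine: a trivalent nitrogen with no H, bonded to three carbons.
The molecule carries 3 separate instances of a dimethylamino group (-N(CH3)2) meeting every constraint; each maps to a distinct set of atoms, giving 3 matches.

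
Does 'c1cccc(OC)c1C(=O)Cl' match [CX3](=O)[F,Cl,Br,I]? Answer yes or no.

Yes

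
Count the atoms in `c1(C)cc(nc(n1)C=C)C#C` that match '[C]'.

5

The query [C] means: uppercase C matches aliphatic (non-aromatic) carbon only.
Check the 11 heavy atoms by environment: 2× n (aromatic) → no; 4× c (aromatic) → no; 5× C → match.
That gives 5 matching atoms.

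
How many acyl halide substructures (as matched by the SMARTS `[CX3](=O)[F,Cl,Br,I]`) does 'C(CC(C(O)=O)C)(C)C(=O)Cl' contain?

1

[CX3](=O)[F,Cl,Br,I] is the SMARTS for an acyl halide: a carbonyl carbon bonded to a halogen.
Exactly one fragment in the molecule meets all constraints, giving 1 match.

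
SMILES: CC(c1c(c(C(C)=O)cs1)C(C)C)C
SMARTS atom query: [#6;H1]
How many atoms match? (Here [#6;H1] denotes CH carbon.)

Check the 14 heavy atoms by environment: 1× s (aromatic, H0) → no; 3× c (aromatic, H0) → no; 1× c (aromatic, H1) → match; 1× C (H0) → no; 1× O (H0) → no; 5× C (H3) → no; 2× C (H1) → match.
Summing the matching environments: 1 + 2 = 3 matching atoms.

3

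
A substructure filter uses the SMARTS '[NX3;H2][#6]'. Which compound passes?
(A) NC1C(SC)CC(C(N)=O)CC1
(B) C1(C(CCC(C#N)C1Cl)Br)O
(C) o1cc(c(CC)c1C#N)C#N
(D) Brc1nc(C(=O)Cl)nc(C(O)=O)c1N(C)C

A

[NX3;H2][#6] describes a trivalent nitrogen with two H attached to carbon (a primary amine).
(A) contains a primary amino group (-NH2), which satisfies every atom and bond constraint.
(B) has a nitrile (-C#N) but the nitrogen is NX1 (triple-bonded), not NX3 with two H.
(C) has a nitrile (-C#N) but the nitrogen is NX1 (triple-bonded), not NX3 with two H.
(D) has a dimethylamino group (-N(CH3)2) but the nitrogen has H0, not H2.
So the answer is (A).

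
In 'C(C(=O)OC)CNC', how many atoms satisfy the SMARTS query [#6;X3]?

1

Check the 8 heavy atoms by environment: 4× C (X4) → no; 1× C (X3) → match; 1× O (X1) → no; 1× O (X2) → no; 1× N (X3) → no.
That gives 1 matching atom.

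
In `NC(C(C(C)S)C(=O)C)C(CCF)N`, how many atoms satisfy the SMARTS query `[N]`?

The query [N] means: uppercase N matches aliphatic (non-aromatic) nitrogen only.
Check the 14 heavy atoms by environment: 9× C → no; 1× O → no; 1× F → no; 2× N → match; 1× S → no.
That gives 2 matching atoms.

2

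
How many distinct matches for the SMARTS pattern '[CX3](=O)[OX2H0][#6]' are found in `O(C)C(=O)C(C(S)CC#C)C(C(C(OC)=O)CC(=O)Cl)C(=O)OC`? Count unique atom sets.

3

[CX3](=O)[OX2H0][#6] is the SMARTS for an ester: a carbonyl carbon bonded to an oxygen that is itself bonded to carbon (no H on that O).
The molecule carries 3 separate instances of a methyl-ester group (-C(=O)OCH3) meeting every constraint; each maps to a distinct set of atoms, giving 3 matches.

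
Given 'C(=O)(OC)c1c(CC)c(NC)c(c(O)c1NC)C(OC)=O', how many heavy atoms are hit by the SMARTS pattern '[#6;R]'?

6

The query [#6;R] means: carbon that is part of a ring.
Check the 21 heavy atoms by environment: 6× c (aromatic, in 6-ring) → match; 8× C (acyclic) → no; 5× O (acyclic) → no; 2× N (acyclic) → no.
That gives 6 matching atoms.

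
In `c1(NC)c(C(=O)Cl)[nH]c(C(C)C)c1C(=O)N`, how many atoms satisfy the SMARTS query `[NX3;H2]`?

1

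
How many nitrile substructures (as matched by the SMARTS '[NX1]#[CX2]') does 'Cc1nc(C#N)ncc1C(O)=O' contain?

1

[NX1]#[CX2] is the SMARTS for a nitrile: a nitrogen triple-bonded to a two-connected carbon.
Exactly one fragment in the molecule meets all constraints, giving 1 match.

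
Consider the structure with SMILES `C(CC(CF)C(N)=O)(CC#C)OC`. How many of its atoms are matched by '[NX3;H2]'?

The query [NX3;H2] means: aliphatic N with 3 total connections, two of them H — an -NH2 nitrogen (amine or amide).
Check the 13 heavy atoms by environment: 3× C (H2, X4) → no; 2× C (H1, X4) → no; 1× C (H0, X2) → no; 1× C (H1, X2) → no; 1× F (H0, X1) → no; 1× C (H0, X3) → no; 1× O (H0, X1) → no; 1× N (H2, X3) → match; 1× O (H0, X2) → no; 1× C (H3, X4) → no.
That gives 1 matching atom.

1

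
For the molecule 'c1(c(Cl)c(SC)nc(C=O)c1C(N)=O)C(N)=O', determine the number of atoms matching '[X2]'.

2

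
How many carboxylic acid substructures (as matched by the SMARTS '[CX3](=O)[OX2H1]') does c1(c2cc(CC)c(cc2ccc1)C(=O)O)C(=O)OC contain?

[CX3](=O)[OX2H1] is the SMARTS for a carboxylic acid: an sp2 carbon double-bonded to O and single-bonded to an -OH oxygen.
Exactly one fragment in the molecule meets all constraints, giving 1 match.

1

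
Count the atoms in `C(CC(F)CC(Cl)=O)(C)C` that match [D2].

Check the 10 heavy atoms by environment: 2× C (D2) → match; 3× C (D3) → no; 2× C (D1) → no; 1× O (D1) → no; 1× Cl (D1) → no; 1× F (D1) → no.
That gives 2 matching atoms.

2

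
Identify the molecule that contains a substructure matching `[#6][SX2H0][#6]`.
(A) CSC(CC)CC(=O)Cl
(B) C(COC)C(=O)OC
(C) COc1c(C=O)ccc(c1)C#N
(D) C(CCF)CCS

A

[#6][SX2H0][#6] describes an aliphatic sulfur bridging two carbons with no H on the sulfur (a thioether).
(A) contains a methylthio ether (-SCH3), which satisfies every atom and bond constraint.
(B) has a methoxy ether (-OCH3) but the bridging atom is O, not S.
(C) has a methoxy ether (-OCH3) but the bridging atom is O, not S.
(D) has a thiol (-SH) but the sulfur has H1, not H0 bridging two carbons.
So the answer is (A).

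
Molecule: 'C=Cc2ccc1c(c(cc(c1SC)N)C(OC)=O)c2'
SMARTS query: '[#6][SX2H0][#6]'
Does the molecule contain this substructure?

Yes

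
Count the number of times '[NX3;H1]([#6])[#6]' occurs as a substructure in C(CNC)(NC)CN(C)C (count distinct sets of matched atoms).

2

[NX3;H1]([#6])[#6] is the SMARTS for a secondary amine: a trivalent nitrogen with one H, bonded to two carbons.
The molecule carries 2 separate instances of an N-methylamino group (-NHCH3) meeting every constraint; each maps to a distinct set of atoms, giving 2 matches.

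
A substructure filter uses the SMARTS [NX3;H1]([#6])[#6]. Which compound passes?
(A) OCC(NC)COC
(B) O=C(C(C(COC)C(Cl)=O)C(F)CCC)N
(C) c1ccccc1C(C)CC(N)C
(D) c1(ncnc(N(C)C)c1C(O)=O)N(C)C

A

[NX3;H1]([#6])[#6] describes a trivalent nitrogen with one H, bonded to two carbons (a secondary amine).
(A) contains an N-methylamino group (-NHCH3), which satisfies every atom and bond constraint.
(B) has a primary amide (-C(=O)NH2) but the -C(=O)NH2 nitrogen has H2, not H1.
(C) has a primary amino group (-NH2) but the nitrogen has H2 and only one carbon neighbour.
(D) has a dimethylamino group (-N(CH3)2) but the nitrogen has H0, not H1.
So the answer is (A).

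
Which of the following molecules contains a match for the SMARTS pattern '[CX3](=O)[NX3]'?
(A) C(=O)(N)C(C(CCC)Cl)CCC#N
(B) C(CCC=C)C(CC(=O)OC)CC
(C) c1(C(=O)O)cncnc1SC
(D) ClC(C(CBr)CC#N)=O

[CX3](=O)[NX3] describes a carbonyl carbon bonded to a trivalent nitrogen (an amide).
(A) contains a primary amide (-C(=O)NH2), which satisfies every atom and bond constraint.
(B) has a methyl-ester group (-C(=O)OCH3) but the carbonyl is bonded to O, not to an NX3 nitrogen.
(C) has a carboxylic acid group (-C(=O)OH) but the carbonyl is bonded to O, not to an NX3 nitrogen.
(D) has a nitrile (-C#N) but the nitrile N is NX1 (triple-bonded), not NX3.
So the answer is (A).

A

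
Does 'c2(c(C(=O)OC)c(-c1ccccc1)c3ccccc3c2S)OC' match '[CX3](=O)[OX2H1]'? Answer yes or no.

The pattern [CX3](=O)[OX2H1] describes an sp2 carbon double-bonded to O and single-bonded to an -OH oxygen — a carboxylic acid.
The closest candidate here is a methyl-ester group (-C(=O)OCH3), but the singly-bonded O has no H (OX2H0, not OX2H1). No other fragment satisfies the full query, so there is no match.

No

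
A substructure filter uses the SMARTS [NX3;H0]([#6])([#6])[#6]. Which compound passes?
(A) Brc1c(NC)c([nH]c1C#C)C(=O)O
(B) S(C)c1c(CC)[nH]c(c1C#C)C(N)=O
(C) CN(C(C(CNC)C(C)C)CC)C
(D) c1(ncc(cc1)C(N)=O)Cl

[NX3;H0]([#6])([#6])[#6] describes a trivalent nitrogen with no H, bonded to three carbons (a tertiary amine).
(A) has an N-methylamino group (-NHCH3) but the nitrogen still has one H (H1), not H0.
(B) has a primary amide (-C(=O)NH2) but the amide nitrogen has H2 and only one carbon neighbour.
(C) contains a dimethylamino group (-N(CH3)2), which satisfies every atom and bond constraint.
(D) has a primary amide (-C(=O)NH2) but the amide nitrogen has H2 and only one carbon neighbour.
So the answer is (C).

C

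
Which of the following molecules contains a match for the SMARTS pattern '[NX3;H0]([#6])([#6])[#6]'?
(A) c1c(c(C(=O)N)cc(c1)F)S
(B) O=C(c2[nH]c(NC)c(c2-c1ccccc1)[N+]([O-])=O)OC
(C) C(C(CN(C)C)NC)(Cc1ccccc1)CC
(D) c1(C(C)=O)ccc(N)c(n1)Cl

[NX3;H0]([#6])([#6])[#6] describes a trivalent nitrogen with no H, bonded to three carbons (a tertiary amine).
(A) has a primary amide (-C(=O)NH2) but the amide nitrogen has H2 and only one carbon neighbour.
(B) has an N-methylamino group (-NHCH3) but the nitrogen still has one H (H1), not H0.
(C) contains a dimethylamino group (-N(CH3)2), which satisfies every atom and bond constraint.
(D) has a primary amino group (-NH2) but the nitrogen has H2, not H0 with three carbons.
So the answer is (C).

C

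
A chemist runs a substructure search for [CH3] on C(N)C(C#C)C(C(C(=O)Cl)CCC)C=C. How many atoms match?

1

The query [CH3] means: aliphatic carbon with exactly three hydrogens.
Check the 15 heavy atoms by environment: 4× C (H2) → no; 5× C (H1) → no; 1× C (H3) → match; 1× N (H2) → no; 2× C (H0) → no; 1× O (H0) → no; 1× Cl (H0) → no.
That gives 1 matching atom.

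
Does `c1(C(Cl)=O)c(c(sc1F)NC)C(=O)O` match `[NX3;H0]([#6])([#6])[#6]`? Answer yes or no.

No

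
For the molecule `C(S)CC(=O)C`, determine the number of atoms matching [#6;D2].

2

The query [#6;D2] means: any carbon bonded to exactly two heavy atoms.
Check the 6 heavy atoms by environment: 2× C (D2) → match; 1× S (D1) → no; 1× C (D3) → no; 1× O (D1) → no; 1× C (D1) → no.
That gives 2 matching atoms.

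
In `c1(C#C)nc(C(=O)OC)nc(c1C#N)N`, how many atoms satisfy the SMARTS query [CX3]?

1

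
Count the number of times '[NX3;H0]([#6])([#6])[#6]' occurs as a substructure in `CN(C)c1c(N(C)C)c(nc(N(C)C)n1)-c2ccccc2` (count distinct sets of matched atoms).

3

[NX3;H0]([#6])([#6])[#6] is the SMARTS for a tertiary amine: a trivalent nitrogen with no H, bonded to three carbons.
The molecule carries 3 separate instances of a dimethylamino group (-N(CH3)2) meeting every constraint; each maps to a distinct set of atoms, giving 3 matches.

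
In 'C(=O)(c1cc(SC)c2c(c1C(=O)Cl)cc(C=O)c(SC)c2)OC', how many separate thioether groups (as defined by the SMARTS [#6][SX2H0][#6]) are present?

2

[#6][SX2H0][#6] is the SMARTS for a thioether: an aliphatic sulfur bridging two carbons with no H on the sulfur.
The molecule carries 2 separate instances of a methylthio ether (-SCH3) meeting every constraint; each maps to a distinct set of atoms, giving 2 matches.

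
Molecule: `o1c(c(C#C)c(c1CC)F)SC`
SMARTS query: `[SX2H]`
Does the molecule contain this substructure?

No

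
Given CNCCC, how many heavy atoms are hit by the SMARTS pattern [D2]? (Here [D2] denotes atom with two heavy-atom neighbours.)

3

The query [D2] means: atom with exactly two heavy-atom neighbours.
Check the 5 heavy atoms by environment: 2× C (D2) → match; 2× C (D1) → no; 1× N (D2) → match.
Summing the matching environments: 2 + 1 = 3 matching atoms.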